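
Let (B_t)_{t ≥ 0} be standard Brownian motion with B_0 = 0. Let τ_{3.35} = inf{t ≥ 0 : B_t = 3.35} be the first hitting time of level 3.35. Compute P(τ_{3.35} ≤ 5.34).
P(τ_{3.35} ≤ 5.34) = 2(1 − Φ(3.35/√5.34)) = 2(1 − Φ(1.4497)) ≈ 0.1471

By the reflection principle for standard BM, P(τ_b ≤ t) = 2 · P(B_t ≥ b). Since B_t ~ N(0, t), P(B_t ≥ 3.35) = 1 − Φ(3.35/√t) = 1 − Φ(3.35/√5.34) = 1 − Φ(1.4497) ≈ 0.07357. Doubling: P(τ_{3.35} ≤ 5.34) ≈ 2 · 0.07357 = 0.14714 ≈ 0.1471.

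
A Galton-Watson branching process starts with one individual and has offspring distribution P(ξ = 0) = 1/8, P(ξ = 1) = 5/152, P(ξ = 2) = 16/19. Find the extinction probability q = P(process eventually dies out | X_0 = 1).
q = 19/128

The pgf is f(s) = 1/8 + 5/152·s + 16/19·s². The extinction probability q is the smallest fixed point of f in [0, 1]. Setting s = f(s):
  16/19·s² + (5/152 − 1)·s + 1/8 = 0
  16/19·s² − (1/8 + 16/19)·s + 1/8 = 0
which factors as (s − 1)·(16/19·s − 1/8) = 0, giving roots s = 1 and s = (1/8)/(16/19) = 19/128.
Mean offspring μ = 5/152 + 2·16/19 = 261/152 > 1 (supercritical), so q < 1. The extinction probability is the smaller root: q = (1/8)/(16/19) = 19/128.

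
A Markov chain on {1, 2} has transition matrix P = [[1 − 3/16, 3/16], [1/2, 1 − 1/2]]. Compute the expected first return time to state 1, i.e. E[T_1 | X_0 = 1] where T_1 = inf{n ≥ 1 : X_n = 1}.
E[T_1 | X_0 = 1] = 1/π_1 = 11/8

For an irreducible recurrent Markov chain with stationary distribution π, E[T_i | X_0 = i] = 1/π_i (Kac's formula). Here π_1 = (1/2)/(3/16 + 1/2) = (1/2)/(11/16) = 8/11, so E[T_1 | X_0 = 1] = 1/π_1 = (3/16 + 1/2)/(1/2) = (11/16)/(1/2) = 11/8.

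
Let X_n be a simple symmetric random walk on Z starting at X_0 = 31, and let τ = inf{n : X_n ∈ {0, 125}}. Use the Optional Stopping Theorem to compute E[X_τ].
E[X_τ] = 31

X_n is a martingale and τ is a bounded-mean stopping time (indeed τ is finite a.s. with bounded expectation since the walk is in a bounded region). By the OST, E[X_τ] = E[X_0] = 31. Equivalently: E[X_τ] = 125 · P(hit 125 first) + 0 · P(hit 0 first) = 125 · (31/125) = 31.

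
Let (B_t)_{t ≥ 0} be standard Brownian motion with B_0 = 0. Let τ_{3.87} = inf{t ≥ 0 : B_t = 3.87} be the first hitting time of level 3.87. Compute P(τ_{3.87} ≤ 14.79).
P(τ_{3.87} ≤ 14.79) = 2(1 − Φ(3.87/√14.79)) = 2(1 − Φ(1.0063)) ≈ 0.3143

By the reflection principle for standard BM, P(τ_b ≤ t) = 2 · P(B_t ≥ b). Since B_t ~ N(0, t), P(B_t ≥ 3.87) = 1 − Φ(3.87/√t) = 1 − Φ(3.87/√14.79) = 1 − Φ(1.0063) ≈ 0.15714. Doubling: P(τ_{3.87} ≤ 14.79) ≈ 2 · 0.15714 = 0.31428 ≈ 0.3143.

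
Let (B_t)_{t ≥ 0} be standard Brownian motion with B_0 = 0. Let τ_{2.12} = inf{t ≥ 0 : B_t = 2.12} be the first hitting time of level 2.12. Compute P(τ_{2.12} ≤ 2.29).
P(τ_{2.12} ≤ 2.29) = 2(1 − Φ(2.12/√2.29)) = 2(1 − Φ(1.4009)) ≈ 0.1612

By the reflection principle for standard BM, P(τ_b ≤ t) = 2 · P(B_t ≥ b). Since B_t ~ N(0, t), P(B_t ≥ 2.12) = 1 − Φ(2.12/√t) = 1 − Φ(2.12/√2.29) = 1 − Φ(1.4009) ≈ 0.08062. Doubling: P(τ_{2.12} ≤ 2.29) ≈ 2 · 0.08062 = 0.16124 ≈ 0.1612.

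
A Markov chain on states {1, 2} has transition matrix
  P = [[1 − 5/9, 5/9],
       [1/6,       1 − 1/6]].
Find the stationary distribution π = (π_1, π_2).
π_1 = 3/13, π_2 = 10/13

Solve πP = π with π_1 + π_2 = 1. From πP = π: π_1 · (1 − 5/9) + π_2 · 1/6 = π_1 ⇒ π_2 · 1/6 = π_1 · 5/9 ⇒ π_2/π_1 = (5/9)/(1/6) = 10/3. Together with π_1 + π_2 = 1:
  π_1 = (1/6)/(5/9 + 1/6) = (1/6)/(13/18) = 3/13,
  π_2 = (5/9)/(5/9 + 1/6) = (5/9)/(13/18) = 10/13.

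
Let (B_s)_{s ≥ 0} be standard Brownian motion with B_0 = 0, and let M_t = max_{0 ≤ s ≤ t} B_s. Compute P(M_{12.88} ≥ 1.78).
P(M_{12.88} ≥ 1.78) = 2·P(B_{12.88} ≥ 1.78) = 2(1 − Φ(1.78/√12.88)) ≈ 0.6199

By the reflection principle for Brownian motion, P(M_t ≥ a) = 2 · P(B_t ≥ a) for a ≥ 0. Since B_t ~ N(0, t), P(B_t ≥ 1.78) = 1 − Φ(1.78/√t) = 1 − Φ(1.78/√12.88) = 1 − Φ(0.4960). So
  P(M_{12.88} ≥ 1.78) = 2(1 − Φ(0.4960)) ≈ 0.6199.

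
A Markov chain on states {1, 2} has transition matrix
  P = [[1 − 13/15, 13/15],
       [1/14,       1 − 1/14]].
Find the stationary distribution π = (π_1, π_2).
π_1 = 15/197, π_2 = 182/197

Solve πP = π with π_1 + π_2 = 1. From πP = π: π_1 · (1 − 13/15) + π_2 · 1/14 = π_1 ⇒ π_2 · 1/14 = π_1 · 13/15 ⇒ π_2/π_1 = (13/15)/(1/14) = 182/15. Together with π_1 + π_2 = 1:
  π_1 = (1/14)/(13/15 + 1/14) = (1/14)/(197/210) = 15/197,
  π_2 = (13/15)/(13/15 + 1/14) = (13/15)/(197/210) = 182/197.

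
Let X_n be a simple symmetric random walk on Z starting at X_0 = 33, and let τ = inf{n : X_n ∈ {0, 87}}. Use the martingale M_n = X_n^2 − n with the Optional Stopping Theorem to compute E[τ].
E[τ] = 1782

M_n = X_n^2 − n is a martingale (since E[X_{n+1}^2 | F_n] = X_n^2 + 1). By OST (τ has finite mean in a bounded region), E[M_τ] = E[M_0] = X_0^2 − 0 = 33^2 = 1089. Also E[M_τ] = E[X_τ^2] − E[τ]. The walk exits at 0 or 87, with P(hit 87 first) = 33/87, so E[X_τ^2] = 87^2 · 33/87 + 0 = 2871. Thus E[τ] = E[X_τ^2] − E[M_τ] = 2871 − 1089 = 1782 = 33(87 − 33) = 1782.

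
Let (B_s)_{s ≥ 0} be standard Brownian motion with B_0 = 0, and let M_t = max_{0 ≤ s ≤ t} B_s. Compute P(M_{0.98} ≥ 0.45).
P(M_{0.98} ≥ 0.45) = 2·P(B_{0.98} ≥ 0.45) = 2(1 − Φ(0.45/√0.98)) ≈ 0.6494

By the reflection principle for Brownian motion, P(M_t ≥ a) = 2 · P(B_t ≥ a) for a ≥ 0. Since B_t ~ N(0, t), P(B_t ≥ 0.45) = 1 − Φ(0.45/√t) = 1 − Φ(0.45/√0.98) = 1 − Φ(0.4546). So
  P(M_{0.98} ≥ 0.45) = 2(1 − Φ(0.4546)) ≈ 0.6494.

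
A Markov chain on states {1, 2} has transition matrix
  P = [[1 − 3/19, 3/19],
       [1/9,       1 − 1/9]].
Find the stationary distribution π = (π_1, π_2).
π_1 = 19/46, π_2 = 27/46

Solve πP = π with π_1 + π_2 = 1. From πP = π: π_1 · (1 − 3/19) + π_2 · 1/9 = π_1 ⇒ π_2 · 1/9 = π_1 · 3/19 ⇒ π_2/π_1 = (3/19)/(1/9) = 27/19. Together with π_1 + π_2 = 1:
  π_1 = (1/9)/(3/19 + 1/9) = (1/9)/(46/171) = 19/46,
  π_2 = (3/19)/(3/19 + 1/9) = (3/19)/(46/171) = 27/46.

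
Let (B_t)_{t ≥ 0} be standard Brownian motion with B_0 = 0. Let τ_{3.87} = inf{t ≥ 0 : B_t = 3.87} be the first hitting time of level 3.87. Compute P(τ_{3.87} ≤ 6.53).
P(τ_{3.87} ≤ 6.53) = 2(1 − Φ(3.87/√6.53)) = 2(1 − Φ(1.5144)) ≈ 0.1299

By the reflection principle for standard BM, P(τ_b ≤ t) = 2 · P(B_t ≥ b). Since B_t ~ N(0, t), P(B_t ≥ 3.87) = 1 − Φ(3.87/√t) = 1 − Φ(3.87/√6.53) = 1 − Φ(1.5144) ≈ 0.06496. Doubling: P(τ_{3.87} ≤ 6.53) ≈ 2 · 0.06496 = 0.12992 ≈ 0.1299.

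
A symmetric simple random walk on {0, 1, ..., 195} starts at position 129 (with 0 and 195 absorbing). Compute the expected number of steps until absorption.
E[τ | X_0 = 129] = 8514

Let v_k = E[τ | X_0 = k]. Boundary: v_0 = v_195 = 0. Recurrence: v_k = 1 + (v_{k-1} + v_{k+1})/2 for 1 ≤ k ≤ 194. The particular solution to v_k − (v_{k-1} + v_{k+1})/2 = 1 is v_k = −k^2. Adding homogeneous solution A + B k and matching boundaries gives v_k = k (195 − k). Substituting k = 129: v_129 = 129 · 66 = 8514.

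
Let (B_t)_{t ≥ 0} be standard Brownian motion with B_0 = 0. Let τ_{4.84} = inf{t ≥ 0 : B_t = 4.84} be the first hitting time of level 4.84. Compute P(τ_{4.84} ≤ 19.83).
P(τ_{4.84} ≤ 19.83) = 2(1 − Φ(4.84/√19.83)) = 2(1 − Φ(1.0869)) ≈ 0.2771

By the reflection principle for standard BM, P(τ_b ≤ t) = 2 · P(B_t ≥ b). Since B_t ~ N(0, t), P(B_t ≥ 4.84) = 1 − Φ(4.84/√t) = 1 − Φ(4.84/√19.83) = 1 − Φ(1.0869) ≈ 0.13854. Doubling: P(τ_{4.84} ≤ 19.83) ≈ 2 · 0.13854 = 0.27708 ≈ 0.2771.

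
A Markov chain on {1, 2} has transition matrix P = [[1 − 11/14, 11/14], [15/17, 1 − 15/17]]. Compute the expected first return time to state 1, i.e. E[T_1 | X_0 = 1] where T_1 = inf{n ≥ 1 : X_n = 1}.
E[T_1 | X_0 = 1] = 1/π_1 = 397/210

For an irreducible recurrent Markov chain with stationary distribution π, E[T_i | X_0 = i] = 1/π_i (Kac's formula). Here π_1 = (15/17)/(11/14 + 15/17) = (15/17)/(397/238) = 210/397, so E[T_1 | X_0 = 1] = 1/π_1 = (11/14 + 15/17)/(15/17) = (397/238)/(15/17) = 397/210.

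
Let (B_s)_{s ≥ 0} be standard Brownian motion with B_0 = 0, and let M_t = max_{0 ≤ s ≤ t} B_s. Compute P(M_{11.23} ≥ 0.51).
P(M_{11.23} ≥ 0.51) = 2·P(B_{11.23} ≥ 0.51) = 2(1 − Φ(0.51/√11.23)) ≈ 0.8790

By the reflection principle for Brownian motion, P(M_t ≥ a) = 2 · P(B_t ≥ a) for a ≥ 0. Since B_t ~ N(0, t), P(B_t ≥ 0.51) = 1 − Φ(0.51/√t) = 1 − Φ(0.51/√11.23) = 1 − Φ(0.1522). So
  P(M_{11.23} ≥ 0.51) = 2(1 − Φ(0.1522)) ≈ 0.8790.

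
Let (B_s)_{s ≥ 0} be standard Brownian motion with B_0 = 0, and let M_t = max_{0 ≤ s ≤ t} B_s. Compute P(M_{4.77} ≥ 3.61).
P(M_{4.77} ≥ 3.61) = 2·P(B_{4.77} ≥ 3.61) = 2(1 − Φ(3.61/√4.77)) ≈ 0.0984

By the reflection principle for Brownian motion, P(M_t ≥ a) = 2 · P(B_t ≥ a) for a ≥ 0. Since B_t ~ N(0, t), P(B_t ≥ 3.61) = 1 − Φ(3.61/√t) = 1 − Φ(3.61/√4.77) = 1 − Φ(1.6529). So
  P(M_{4.77} ≥ 3.61) = 2(1 − Φ(1.6529)) ≈ 0.0984.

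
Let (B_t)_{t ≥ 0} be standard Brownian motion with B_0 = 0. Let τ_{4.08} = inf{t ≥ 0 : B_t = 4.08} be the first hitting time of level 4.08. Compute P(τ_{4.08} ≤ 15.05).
P(τ_{4.08} ≤ 15.05) = 2(1 − Φ(4.08/√15.05)) = 2(1 − Φ(1.0517)) ≈ 0.2929

By the reflection principle for standard BM, P(τ_b ≤ t) = 2 · P(B_t ≥ b). Since B_t ~ N(0, t), P(B_t ≥ 4.08) = 1 − Φ(4.08/√t) = 1 − Φ(4.08/√15.05) = 1 − Φ(1.0517) ≈ 0.14647. Doubling: P(τ_{4.08} ≤ 15.05) ≈ 2 · 0.14647 = 0.29294 ≈ 0.2929.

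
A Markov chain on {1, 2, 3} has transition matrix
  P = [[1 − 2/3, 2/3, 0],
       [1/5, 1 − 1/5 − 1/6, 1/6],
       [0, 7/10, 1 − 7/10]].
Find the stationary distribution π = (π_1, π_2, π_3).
π = (63/323, 210/323, 50/323)

This is a birth-death chain on three states, which satisfies detailed balance: π_1 · P_{12} = π_2 · P_{21} and π_2 · P_{23} = π_3 · P_{32}.
From π_1 · 2/3 = π_2 · 1/5: π_2/π_1 = (2/3)/(1/5) = 10/3.
From π_2 · 1/6 = π_3 · 7/10: π_3/π_2 = (1/6)/(7/10) = 5/21.
Take π_1 proportional to 1; then unnormalized π = (1, 10/3, 50/63). Normalize by dividing by the sum 323/63:
  π = (63/323, 210/323, 50/323).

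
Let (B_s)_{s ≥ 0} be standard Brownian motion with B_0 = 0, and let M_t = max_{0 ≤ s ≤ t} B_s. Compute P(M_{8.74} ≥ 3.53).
P(M_{8.74} ≥ 3.53) = 2·P(B_{8.74} ≥ 3.53) = 2(1 − Φ(3.53/√8.74)) ≈ 0.2325

By the reflection principle for Brownian motion, P(M_t ≥ a) = 2 · P(B_t ≥ a) for a ≥ 0. Since B_t ~ N(0, t), P(B_t ≥ 3.53) = 1 − Φ(3.53/√t) = 1 − Φ(3.53/√8.74) = 1 − Φ(1.1940). So
  P(M_{8.74} ≥ 3.53) = 2(1 − Φ(1.1940)) ≈ 0.2325.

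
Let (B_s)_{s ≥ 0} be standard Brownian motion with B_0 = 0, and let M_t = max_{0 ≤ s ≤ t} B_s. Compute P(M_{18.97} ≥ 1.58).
P(M_{18.97} ≥ 1.58) = 2·P(B_{18.97} ≥ 1.58) = 2(1 − Φ(1.58/√18.97)) ≈ 0.7168

By the reflection principle for Brownian motion, P(M_t ≥ a) = 2 · P(B_t ≥ a) for a ≥ 0. Since B_t ~ N(0, t), P(B_t ≥ 1.58) = 1 − Φ(1.58/√t) = 1 − Φ(1.58/√18.97) = 1 − Φ(0.3628). So
  P(M_{18.97} ≥ 1.58) = 2(1 − Φ(0.3628)) ≈ 0.7168.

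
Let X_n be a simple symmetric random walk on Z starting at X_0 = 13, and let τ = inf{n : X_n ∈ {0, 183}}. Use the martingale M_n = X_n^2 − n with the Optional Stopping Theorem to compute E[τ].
E[τ] = 2210

M_n = X_n^2 − n is a martingale (since E[X_{n+1}^2 | F_n] = X_n^2 + 1). By OST (τ has finite mean in a bounded region), E[M_τ] = E[M_0] = X_0^2 − 0 = 13^2 = 169. Also E[M_τ] = E[X_τ^2] − E[τ]. The walk exits at 0 or 183, with P(hit 183 first) = 13/183, so E[X_τ^2] = 183^2 · 13/183 + 0 = 2379. Thus E[τ] = E[X_τ^2] − E[M_τ] = 2379 − 169 = 2210 = 13(183 − 13) = 2210.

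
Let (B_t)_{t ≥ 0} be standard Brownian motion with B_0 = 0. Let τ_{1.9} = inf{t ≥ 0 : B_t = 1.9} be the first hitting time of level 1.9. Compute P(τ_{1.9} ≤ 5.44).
P(τ_{1.9} ≤ 5.44) = 2(1 − Φ(1.9/√5.44)) = 2(1 − Φ(0.8146)) ≈ 0.4153

By the reflection principle for standard BM, P(τ_b ≤ t) = 2 · P(B_t ≥ b). Since B_t ~ N(0, t), P(B_t ≥ 1.9) = 1 − Φ(1.9/√t) = 1 − Φ(1.9/√5.44) = 1 − Φ(0.8146) ≈ 0.20765. Doubling: P(τ_{1.9} ≤ 5.44) ≈ 2 · 0.20765 = 0.41530 ≈ 0.4153.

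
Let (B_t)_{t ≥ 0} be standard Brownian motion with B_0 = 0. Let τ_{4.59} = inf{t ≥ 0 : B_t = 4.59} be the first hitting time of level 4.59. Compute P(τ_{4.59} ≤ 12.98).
P(τ_{4.59} ≤ 12.98) = 2(1 − Φ(4.59/√12.98)) = 2(1 − Φ(1.2740)) ≈ 0.2027

By the reflection principle for standard BM, P(τ_b ≤ t) = 2 · P(B_t ≥ b). Since B_t ~ N(0, t), P(B_t ≥ 4.59) = 1 − Φ(4.59/√t) = 1 − Φ(4.59/√12.98) = 1 − Φ(1.2740) ≈ 0.10133. Doubling: P(τ_{4.59} ≤ 12.98) ≈ 2 · 0.10133 = 0.20266 ≈ 0.2027.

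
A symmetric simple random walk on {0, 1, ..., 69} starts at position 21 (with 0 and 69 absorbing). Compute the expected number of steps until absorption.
E[τ | X_0 = 21] = 1008

Let v_k = E[τ | X_0 = k]. Boundary: v_0 = v_69 = 0. Recurrence: v_k = 1 + (v_{k-1} + v_{k+1})/2 for 1 ≤ k ≤ 68. The particular solution to v_k − (v_{k-1} + v_{k+1})/2 = 1 is v_k = −k^2. Adding homogeneous solution A + B k and matching boundaries gives v_k = k (69 − k). Substituting k = 21: v_21 = 21 · 48 = 1008.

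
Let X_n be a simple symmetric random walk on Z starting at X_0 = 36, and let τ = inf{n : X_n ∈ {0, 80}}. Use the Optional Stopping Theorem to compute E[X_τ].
E[X_τ] = 36

X_n is a martingale and τ is a bounded-mean stopping time (indeed τ is finite a.s. with bounded expectation since the walk is in a bounded region). By the OST, E[X_τ] = E[X_0] = 36. Equivalently: E[X_τ] = 80 · P(hit 80 first) + 0 · P(hit 0 first) = 80 · (36/80) = 36.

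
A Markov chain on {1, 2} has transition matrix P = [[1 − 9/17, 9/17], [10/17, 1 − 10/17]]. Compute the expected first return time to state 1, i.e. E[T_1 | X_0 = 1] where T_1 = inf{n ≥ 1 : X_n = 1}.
E[T_1 | X_0 = 1] = 1/π_1 = 19/10

For an irreducible recurrent Markov chain with stationary distribution π, E[T_i | X_0 = i] = 1/π_i (Kac's formula). Here π_1 = (10/17)/(9/17 + 10/17) = (10/17)/(19/17) = 10/19, so E[T_1 | X_0 = 1] = 1/π_1 = (9/17 + 10/17)/(10/17) = (19/17)/(10/17) = 19/10.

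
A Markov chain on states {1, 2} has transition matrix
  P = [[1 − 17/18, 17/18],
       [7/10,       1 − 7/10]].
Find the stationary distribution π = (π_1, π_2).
π_1 = 63/148, π_2 = 85/148

Solve πP = π with π_1 + π_2 = 1. From πP = π: π_1 · (1 − 17/18) + π_2 · 7/10 = π_1 ⇒ π_2 · 7/10 = π_1 · 17/18 ⇒ π_2/π_1 = (17/18)/(7/10) = 85/63. Together with π_1 + π_2 = 1:
  π_1 = (7/10)/(17/18 + 7/10) = (7/10)/(74/45) = 63/148,
  π_2 = (17/18)/(17/18 + 7/10) = (17/18)/(74/45) = 85/148.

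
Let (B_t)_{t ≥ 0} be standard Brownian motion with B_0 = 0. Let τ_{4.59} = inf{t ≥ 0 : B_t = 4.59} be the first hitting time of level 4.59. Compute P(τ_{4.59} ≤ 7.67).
P(τ_{4.59} ≤ 7.67) = 2(1 − Φ(4.59/√7.67)) = 2(1 − Φ(1.6574)) ≈ 0.0974

By the reflection principle for standard BM, P(τ_b ≤ t) = 2 · P(B_t ≥ b). Since B_t ~ N(0, t), P(B_t ≥ 4.59) = 1 − Φ(4.59/√t) = 1 − Φ(4.59/√7.67) = 1 − Φ(1.6574) ≈ 0.04872. Doubling: P(τ_{4.59} ≤ 7.67) ≈ 2 · 0.04872 = 0.09744 ≈ 0.0974.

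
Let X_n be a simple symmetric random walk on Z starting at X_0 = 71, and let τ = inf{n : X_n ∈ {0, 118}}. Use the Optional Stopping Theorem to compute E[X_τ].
E[X_τ] = 71

X_n is a martingale and τ is a bounded-mean stopping time (indeed τ is finite a.s. with bounded expectation since the walk is in a bounded region). By the OST, E[X_τ] = E[X_0] = 71. Equivalently: E[X_τ] = 118 · P(hit 118 first) + 0 · P(hit 0 first) = 118 · (71/118) = 71.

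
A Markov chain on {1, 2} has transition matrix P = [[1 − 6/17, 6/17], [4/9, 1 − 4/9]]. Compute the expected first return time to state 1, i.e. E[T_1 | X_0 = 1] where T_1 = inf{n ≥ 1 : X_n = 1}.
E[T_1 | X_0 = 1] = 1/π_1 = 61/34

For an irreducible recurrent Markov chain with stationary distribution π, E[T_i | X_0 = i] = 1/π_i (Kac's formula). Here π_1 = (4/9)/(6/17 + 4/9) = (4/9)/(122/153) = 34/61, so E[T_1 | X_0 = 1] = 1/π_1 = (6/17 + 4/9)/(4/9) = (122/153)/(4/9) = 61/34.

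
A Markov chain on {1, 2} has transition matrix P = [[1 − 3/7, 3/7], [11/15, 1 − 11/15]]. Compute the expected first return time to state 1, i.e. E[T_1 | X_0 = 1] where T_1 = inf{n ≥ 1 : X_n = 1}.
E[T_1 | X_0 = 1] = 1/π_1 = 122/77

For an irreducible recurrent Markov chain with stationary distribution π, E[T_i | X_0 = i] = 1/π_i (Kac's formula). Here π_1 = (11/15)/(3/7 + 11/15) = (11/15)/(122/105) = 77/122, so E[T_1 | X_0 = 1] = 1/π_1 = (3/7 + 11/15)/(11/15) = (122/105)/(11/15) = 122/77.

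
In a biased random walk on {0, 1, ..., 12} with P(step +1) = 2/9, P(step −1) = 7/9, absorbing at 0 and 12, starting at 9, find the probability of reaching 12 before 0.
P(hit 12 before 0) = (1 − (7/2)^9) / (1 − (7/2)^12) = 963656/41317263

Let u_k denote P(reach 12 before 0 | start at k). Boundary: u_0 = 0, u_12 = 1. Recurrence: u_k = 2/9·u_{k+1} + 7/9·u_{k-1} for 1 ≤ k ≤ 11. Try u_k = A + B·r^k with r = q/p = (7/9)/(2/9) = 7/2. Substitution satisfies the recurrence; boundary conditions give:
  u_k = (1 − r^k) / (1 − r^N) = (1 − (7/2)^9) / (1 − (7/2)^12) = 963656/41317263.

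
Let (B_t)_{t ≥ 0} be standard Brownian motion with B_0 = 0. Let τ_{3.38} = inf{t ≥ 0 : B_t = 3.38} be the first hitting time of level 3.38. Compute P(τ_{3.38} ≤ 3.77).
P(τ_{3.38} ≤ 3.77) = 2(1 − Φ(3.38/√3.77)) = 2(1 − Φ(1.7408)) ≈ 0.0817

By the reflection principle for standard BM, P(τ_b ≤ t) = 2 · P(B_t ≥ b). Since B_t ~ N(0, t), P(B_t ≥ 3.38) = 1 − Φ(3.38/√t) = 1 − Φ(3.38/√3.77) = 1 − Φ(1.7408) ≈ 0.04086. Doubling: P(τ_{3.38} ≤ 3.77) ≈ 2 · 0.04086 = 0.08172 ≈ 0.0817.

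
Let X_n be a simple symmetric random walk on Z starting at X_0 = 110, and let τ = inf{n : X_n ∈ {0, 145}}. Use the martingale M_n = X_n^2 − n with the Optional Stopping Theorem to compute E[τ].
E[τ] = 3850

M_n = X_n^2 − n is a martingale (since E[X_{n+1}^2 | F_n] = X_n^2 + 1). By OST (τ has finite mean in a bounded region), E[M_τ] = E[M_0] = X_0^2 − 0 = 110^2 = 12100. Also E[M_τ] = E[X_τ^2] − E[τ]. The walk exits at 0 or 145, with P(hit 145 first) = 110/145, so E[X_τ^2] = 145^2 · 110/145 + 0 = 15950. Thus E[τ] = E[X_τ^2] − E[M_τ] = 15950 − 12100 = 3850 = 110(145 − 110) = 3850.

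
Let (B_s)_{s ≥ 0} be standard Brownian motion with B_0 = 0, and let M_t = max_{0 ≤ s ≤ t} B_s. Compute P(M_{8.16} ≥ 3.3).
P(M_{8.16} ≥ 3.3) = 2·P(B_{8.16} ≥ 3.3) = 2(1 − Φ(3.3/√8.16)) ≈ 0.2480

By the reflection principle for Brownian motion, P(M_t ≥ a) = 2 · P(B_t ≥ a) for a ≥ 0. Since B_t ~ N(0, t), P(B_t ≥ 3.3) = 1 − Φ(3.3/√t) = 1 − Φ(3.3/√8.16) = 1 − Φ(1.1552). So
  P(M_{8.16} ≥ 3.3) = 2(1 − Φ(1.1552)) ≈ 0.2480.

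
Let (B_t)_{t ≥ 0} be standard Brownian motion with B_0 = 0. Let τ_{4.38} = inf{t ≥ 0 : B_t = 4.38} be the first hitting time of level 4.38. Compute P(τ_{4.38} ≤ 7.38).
P(τ_{4.38} ≤ 7.38) = 2(1 − Φ(4.38/√7.38)) = 2(1 − Φ(1.6123)) ≈ 0.1069

By the reflection principle for standard BM, P(τ_b ≤ t) = 2 · P(B_t ≥ b). Since B_t ~ N(0, t), P(B_t ≥ 4.38) = 1 − Φ(4.38/√t) = 1 − Φ(4.38/√7.38) = 1 − Φ(1.6123) ≈ 0.05345. Doubling: P(τ_{4.38} ≤ 7.38) ≈ 2 · 0.05345 = 0.10690 ≈ 0.1069.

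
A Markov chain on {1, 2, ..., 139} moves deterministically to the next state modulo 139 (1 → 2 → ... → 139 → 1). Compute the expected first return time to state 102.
E[T_102 | X_0 = 102] = 139

The chain cycles deterministically, so starting at state 102 it returns in exactly 139 steps. Equivalently, the stationary distribution is uniform π_j = 1/139 for every state j, so by Kac's formula E[T_102] = 1/π_102 = 139.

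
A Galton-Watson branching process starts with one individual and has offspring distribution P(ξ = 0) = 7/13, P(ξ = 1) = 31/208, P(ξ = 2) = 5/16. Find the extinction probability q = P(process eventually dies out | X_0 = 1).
q = 1

Mean offspring μ = 0·7/13 + 1·31/208 + 2·5/16 = 161/208 ≤ 1. For μ ≤ 1 with offspring not concentrated at 1, the Galton-Watson process goes extinct almost surely, so q = 1.
(Algebraic check: The pgf is f(s) = 7/13 + 31/208·s + 5/16·s². The extinction probability q is the smallest fixed point of f in [0, 1]. Setting s = f(s):
  5/16·s² + (31/208 − 1)·s + 7/13 = 0
  5/16·s² − (7/13 + 5/16)·s + 7/13 = 0
which factors as (s − 1)·(5/16·s − 7/13) = 0, giving roots s = 1 and s = (7/13)/(5/16) = 112/65. Since 112/65 ≥ 1, the smallest root in [0, 1] is s = 1.)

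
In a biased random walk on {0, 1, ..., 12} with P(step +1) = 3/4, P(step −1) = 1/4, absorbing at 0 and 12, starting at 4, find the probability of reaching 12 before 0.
P(hit 12 before 0) = (1 − (1/3)^4) / (1 − (1/3)^12) = 6561/6643

Let u_k denote P(reach 12 before 0 | start at k). Boundary: u_0 = 0, u_12 = 1. Recurrence: u_k = 3/4·u_{k+1} + 1/4·u_{k-1} for 1 ≤ k ≤ 11. Try u_k = A + B·r^k with r = q/p = (1/4)/(3/4) = 1/3. Substitution satisfies the recurrence; boundary conditions give:
  u_k = (1 − r^k) / (1 − r^N) = (1 − (1/3)^4) / (1 − (1/3)^12) = 6561/6643.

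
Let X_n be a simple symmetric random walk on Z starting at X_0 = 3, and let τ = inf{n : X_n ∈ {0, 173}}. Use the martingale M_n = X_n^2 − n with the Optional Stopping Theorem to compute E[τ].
E[τ] = 510

M_n = X_n^2 − n is a martingale (since E[X_{n+1}^2 | F_n] = X_n^2 + 1). By OST (τ has finite mean in a bounded region), E[M_τ] = E[M_0] = X_0^2 − 0 = 3^2 = 9. Also E[M_τ] = E[X_τ^2] − E[τ]. The walk exits at 0 or 173, with P(hit 173 first) = 3/173, so E[X_τ^2] = 173^2 · 3/173 + 0 = 519. Thus E[τ] = E[X_τ^2] − E[M_τ] = 519 − 9 = 510 = 3(173 − 3) = 510.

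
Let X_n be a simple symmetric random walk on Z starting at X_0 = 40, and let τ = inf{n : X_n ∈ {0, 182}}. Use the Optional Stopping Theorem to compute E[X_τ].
E[X_τ] = 40

X_n is a martingale and τ is a bounded-mean stopping time (indeed τ is finite a.s. with bounded expectation since the walk is in a bounded region). By the OST, E[X_τ] = E[X_0] = 40. Equivalently: E[X_τ] = 182 · P(hit 182 first) + 0 · P(hit 0 first) = 182 · (40/182) = 40.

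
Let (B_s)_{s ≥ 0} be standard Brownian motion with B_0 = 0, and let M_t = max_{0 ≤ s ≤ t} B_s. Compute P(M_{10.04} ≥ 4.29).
P(M_{10.04} ≥ 4.29) = 2·P(B_{10.04} ≥ 4.29) = 2(1 − Φ(4.29/√10.04)) ≈ 0.1758

By the reflection principle for Brownian motion, P(M_t ≥ a) = 2 · P(B_t ≥ a) for a ≥ 0. Since B_t ~ N(0, t), P(B_t ≥ 4.29) = 1 − Φ(4.29/√t) = 1 − Φ(4.29/√10.04) = 1 − Φ(1.3539). So
  P(M_{10.04} ≥ 4.29) = 2(1 − Φ(1.3539)) ≈ 0.1758.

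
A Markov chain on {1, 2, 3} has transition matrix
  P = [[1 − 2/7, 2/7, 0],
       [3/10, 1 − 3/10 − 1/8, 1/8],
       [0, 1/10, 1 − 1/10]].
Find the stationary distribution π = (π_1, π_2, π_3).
π = (7/22, 10/33, 25/66)

This is a birth-death chain on three states, which satisfies detailed balance: π_1 · P_{12} = π_2 · P_{21} and π_2 · P_{23} = π_3 · P_{32}.
From π_1 · 2/7 = π_2 · 3/10: π_2/π_1 = (2/7)/(3/10) = 20/21.
From π_2 · 1/8 = π_3 · 1/10: π_3/π_2 = (1/8)/(1/10) = 5/4.
Take π_1 proportional to 1; then unnormalized π = (1, 20/21, 25/21). Normalize by dividing by the sum 22/7:
  π = (7/22, 10/33, 25/66).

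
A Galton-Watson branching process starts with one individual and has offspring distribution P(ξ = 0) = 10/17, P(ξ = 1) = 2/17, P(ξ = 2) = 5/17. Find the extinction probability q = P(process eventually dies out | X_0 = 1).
q = 1

Mean offspring μ = 0·10/17 + 1·2/17 + 2·5/17 = 12/17 ≤ 1. For μ ≤ 1 with offspring not concentrated at 1, the Galton-Watson process goes extinct almost surely, so q = 1.
(Algebraic check: The pgf is f(s) = 10/17 + 2/17·s + 5/17·s². The extinction probability q is the smallest fixed point of f in [0, 1]. Setting s = f(s):
  5/17·s² + (2/17 − 1)·s + 10/17 = 0
  5/17·s² − (10/17 + 5/17)·s + 10/17 = 0
which factors as (s − 1)·(5/17·s − 10/17) = 0, giving roots s = 1 and s = (10/17)/(5/17) = 2. Since 2 ≥ 1, the smallest root in [0, 1] is s = 1.)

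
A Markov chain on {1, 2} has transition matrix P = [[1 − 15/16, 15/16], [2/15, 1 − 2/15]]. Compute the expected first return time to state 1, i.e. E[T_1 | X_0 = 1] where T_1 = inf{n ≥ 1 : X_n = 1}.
E[T_1 | X_0 = 1] = 1/π_1 = 257/32

For an irreducible recurrent Markov chain with stationary distribution π, E[T_i | X_0 = i] = 1/π_i (Kac's formula). Here π_1 = (2/15)/(15/16 + 2/15) = (2/15)/(257/240) = 32/257, so E[T_1 | X_0 = 1] = 1/π_1 = (15/16 + 2/15)/(2/15) = (257/240)/(2/15) = 257/32.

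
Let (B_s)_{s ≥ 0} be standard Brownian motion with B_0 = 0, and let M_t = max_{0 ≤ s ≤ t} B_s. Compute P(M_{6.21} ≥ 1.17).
P(M_{6.21} ≥ 1.17) = 2·P(B_{6.21} ≥ 1.17) = 2(1 − Φ(1.17/√6.21)) ≈ 0.6387

By the reflection principle for Brownian motion, P(M_t ≥ a) = 2 · P(B_t ≥ a) for a ≥ 0. Since B_t ~ N(0, t), P(B_t ≥ 1.17) = 1 − Φ(1.17/√t) = 1 − Φ(1.17/√6.21) = 1 − Φ(0.4695). So
  P(M_{6.21} ≥ 1.17) = 2(1 − Φ(0.4695)) ≈ 0.6387.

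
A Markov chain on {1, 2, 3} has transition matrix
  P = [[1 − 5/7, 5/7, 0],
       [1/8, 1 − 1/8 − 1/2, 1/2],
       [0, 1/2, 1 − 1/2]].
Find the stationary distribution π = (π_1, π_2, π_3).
π = (7/87, 40/87, 40/87)

This is a birth-death chain on three states, which satisfies detailed balance: π_1 · P_{12} = π_2 · P_{21} and π_2 · P_{23} = π_3 · P_{32}.
From π_1 · 5/7 = π_2 · 1/8: π_2/π_1 = (5/7)/(1/8) = 40/7.
From π_2 · 1/2 = π_3 · 1/2: π_3/π_2 = (1/2)/(1/2) = 1.
Take π_1 proportional to 1; then unnormalized π = (1, 40/7, 40/7). Normalize by dividing by the sum 87/7:
  π = (7/87, 40/87, 40/87).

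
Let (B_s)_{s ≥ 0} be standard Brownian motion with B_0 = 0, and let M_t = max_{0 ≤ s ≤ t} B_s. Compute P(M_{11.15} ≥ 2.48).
P(M_{11.15} ≥ 2.48) = 2·P(B_{11.15} ≥ 2.48) = 2(1 − Φ(2.48/√11.15)) ≈ 0.4577

By the reflection principle for Brownian motion, P(M_t ≥ a) = 2 · P(B_t ≥ a) for a ≥ 0. Since B_t ~ N(0, t), P(B_t ≥ 2.48) = 1 − Φ(2.48/√t) = 1 − Φ(2.48/√11.15) = 1 − Φ(0.7427). So
  P(M_{11.15} ≥ 2.48) = 2(1 − Φ(0.7427)) ≈ 0.4577.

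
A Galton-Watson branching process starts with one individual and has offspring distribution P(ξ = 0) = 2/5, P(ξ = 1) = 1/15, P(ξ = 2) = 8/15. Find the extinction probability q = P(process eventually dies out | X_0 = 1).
q = 3/4

The pgf is f(s) = 2/5 + 1/15·s + 8/15·s². The extinction probability q is the smallest fixed point of f in [0, 1]. Setting s = f(s):
  8/15·s² + (1/15 − 1)·s + 2/5 = 0
  8/15·s² − (2/5 + 8/15)·s + 2/5 = 0
which factors as (s − 1)·(8/15·s − 2/5) = 0, giving roots s = 1 and s = (2/5)/(8/15) = 3/4.
Mean offspring μ = 1/15 + 2·8/15 = 17/15 > 1 (supercritical), so q < 1. The extinction probability is the smaller root: q = (2/5)/(8/15) = 3/4.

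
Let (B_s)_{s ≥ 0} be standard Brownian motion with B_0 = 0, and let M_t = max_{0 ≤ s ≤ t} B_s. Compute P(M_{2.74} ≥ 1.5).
P(M_{2.74} ≥ 1.5) = 2·P(B_{2.74} ≥ 1.5) = 2(1 − Φ(1.5/√2.74)) ≈ 0.3648

By the reflection principle for Brownian motion, P(M_t ≥ a) = 2 · P(B_t ≥ a) for a ≥ 0. Since B_t ~ N(0, t), P(B_t ≥ 1.5) = 1 − Φ(1.5/√t) = 1 − Φ(1.5/√2.74) = 1 − Φ(0.9062). So
  P(M_{2.74} ≥ 1.5) = 2(1 − Φ(0.9062)) ≈ 0.3648.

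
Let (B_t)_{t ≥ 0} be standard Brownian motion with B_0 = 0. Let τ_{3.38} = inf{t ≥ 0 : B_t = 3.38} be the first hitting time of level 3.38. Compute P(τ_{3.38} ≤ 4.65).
P(τ_{3.38} ≤ 4.65) = 2(1 − Φ(3.38/√4.65)) = 2(1 − Φ(1.5674)) ≈ 0.1170

By the reflection principle for standard BM, P(τ_b ≤ t) = 2 · P(B_t ≥ b). Since B_t ~ N(0, t), P(B_t ≥ 3.38) = 1 − Φ(3.38/√t) = 1 − Φ(3.38/√4.65) = 1 − Φ(1.5674) ≈ 0.05851. Doubling: P(τ_{3.38} ≤ 4.65) ≈ 2 · 0.05851 = 0.11702 ≈ 0.1170.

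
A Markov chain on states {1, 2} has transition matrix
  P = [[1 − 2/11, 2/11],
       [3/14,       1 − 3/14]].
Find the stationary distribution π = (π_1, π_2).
π_1 = 33/61, π_2 = 28/61

Solve πP = π with π_1 + π_2 = 1. From πP = π: π_1 · (1 − 2/11) + π_2 · 3/14 = π_1 ⇒ π_2 · 3/14 = π_1 · 2/11 ⇒ π_2/π_1 = (2/11)/(3/14) = 28/33. Together with π_1 + π_2 = 1:
  π_1 = (3/14)/(2/11 + 3/14) = (3/14)/(61/154) = 33/61,
  π_2 = (2/11)/(2/11 + 3/14) = (2/11)/(61/154) = 28/61.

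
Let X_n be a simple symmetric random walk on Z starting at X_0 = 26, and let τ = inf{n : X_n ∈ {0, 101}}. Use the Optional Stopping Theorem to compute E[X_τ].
E[X_τ] = 26

X_n is a martingale and τ is a bounded-mean stopping time (indeed τ is finite a.s. with bounded expectation since the walk is in a bounded region). By the OST, E[X_τ] = E[X_0] = 26. Equivalently: E[X_τ] = 101 · P(hit 101 first) + 0 · P(hit 0 first) = 101 · (26/101) = 26.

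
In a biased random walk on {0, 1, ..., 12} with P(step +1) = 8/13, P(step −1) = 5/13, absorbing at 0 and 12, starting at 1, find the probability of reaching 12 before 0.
P(hit 12 before 0) = (1 − (5/8)^1) / (1 − (5/8)^12) = 8589934592/22825112037

Let u_k denote P(reach 12 before 0 | start at k). Boundary: u_0 = 0, u_12 = 1. Recurrence: u_k = 8/13·u_{k+1} + 5/13·u_{k-1} for 1 ≤ k ≤ 11. Try u_k = A + B·r^k with r = q/p = (5/13)/(8/13) = 5/8. Substitution satisfies the recurrence; boundary conditions give:
  u_k = (1 − r^k) / (1 − r^N) = (1 − (5/8)^1) / (1 − (5/8)^12) = 8589934592/22825112037.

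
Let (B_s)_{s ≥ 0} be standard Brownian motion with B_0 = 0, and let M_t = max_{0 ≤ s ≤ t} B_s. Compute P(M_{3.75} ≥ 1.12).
P(M_{3.75} ≥ 1.12) = 2·P(B_{3.75} ≥ 1.12) = 2(1 − Φ(1.12/√3.75)) ≈ 0.5630

By the reflection principle for Brownian motion, P(M_t ≥ a) = 2 · P(B_t ≥ a) for a ≥ 0. Since B_t ~ N(0, t), P(B_t ≥ 1.12) = 1 − Φ(1.12/√t) = 1 − Φ(1.12/√3.75) = 1 − Φ(0.5784). So
  P(M_{3.75} ≥ 1.12) = 2(1 − Φ(0.5784)) ≈ 0.5630.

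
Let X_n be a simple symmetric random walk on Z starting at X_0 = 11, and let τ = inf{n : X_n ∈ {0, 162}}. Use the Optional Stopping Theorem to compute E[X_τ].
E[X_τ] = 11

X_n is a martingale and τ is a bounded-mean stopping time (indeed τ is finite a.s. with bounded expectation since the walk is in a bounded region). By the OST, E[X_τ] = E[X_0] = 11. Equivalently: E[X_τ] = 162 · P(hit 162 first) + 0 · P(hit 0 first) = 162 · (11/162) = 11.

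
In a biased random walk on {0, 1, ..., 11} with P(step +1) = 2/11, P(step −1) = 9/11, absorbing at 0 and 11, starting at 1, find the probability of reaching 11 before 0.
P(hit 11 before 0) = (1 − (9/2)^1) / (1 − (9/2)^11) = 1024/4483008223

Let u_k denote P(reach 11 before 0 | start at k). Boundary: u_0 = 0, u_11 = 1. Recurrence: u_k = 2/11·u_{k+1} + 9/11·u_{k-1} for 1 ≤ k ≤ 10. Try u_k = A + B·r^k with r = q/p = (9/11)/(2/11) = 9/2. Substitution satisfies the recurrence; boundary conditions give:
  u_k = (1 − r^k) / (1 − r^N) = (1 − (9/2)^1) / (1 − (9/2)^11) = 1024/4483008223.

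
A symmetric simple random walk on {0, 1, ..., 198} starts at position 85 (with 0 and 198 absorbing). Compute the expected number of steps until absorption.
E[τ | X_0 = 85] = 9605

Let v_k = E[τ | X_0 = k]. Boundary: v_0 = v_198 = 0. Recurrence: v_k = 1 + (v_{k-1} + v_{k+1})/2 for 1 ≤ k ≤ 197. The particular solution to v_k − (v_{k-1} + v_{k+1})/2 = 1 is v_k = −k^2. Adding homogeneous solution A + B k and matching boundaries gives v_k = k (198 − k). Substituting k = 85: v_85 = 85 · 113 = 9605.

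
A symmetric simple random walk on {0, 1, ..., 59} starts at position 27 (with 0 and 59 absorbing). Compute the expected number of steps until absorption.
E[τ | X_0 = 27] = 864

Let v_k = E[τ | X_0 = k]. Boundary: v_0 = v_59 = 0. Recurrence: v_k = 1 + (v_{k-1} + v_{k+1})/2 for 1 ≤ k ≤ 58. The particular solution to v_k − (v_{k-1} + v_{k+1})/2 = 1 is v_k = −k^2. Adding homogeneous solution A + B k and matching boundaries gives v_k = k (59 − k). Substituting k = 27: v_27 = 27 · 32 = 864.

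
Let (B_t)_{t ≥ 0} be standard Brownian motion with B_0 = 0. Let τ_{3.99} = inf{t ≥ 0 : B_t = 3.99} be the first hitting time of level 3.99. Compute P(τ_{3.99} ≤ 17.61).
P(τ_{3.99} ≤ 17.61) = 2(1 − Φ(3.99/√17.61)) = 2(1 − Φ(0.9508)) ≈ 0.3417

By the reflection principle for standard BM, P(τ_b ≤ t) = 2 · P(B_t ≥ b). Since B_t ~ N(0, t), P(B_t ≥ 3.99) = 1 − Φ(3.99/√t) = 1 − Φ(3.99/√17.61) = 1 − Φ(0.9508) ≈ 0.17085. Doubling: P(τ_{3.99} ≤ 17.61) ≈ 2 · 0.17085 = 0.34170 ≈ 0.3417.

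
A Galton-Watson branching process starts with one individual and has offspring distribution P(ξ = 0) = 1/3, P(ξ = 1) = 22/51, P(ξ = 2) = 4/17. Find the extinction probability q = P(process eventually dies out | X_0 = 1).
q = 1

Mean offspring μ = 0·1/3 + 1·22/51 + 2·4/17 = 46/51 ≤ 1. For μ ≤ 1 with offspring not concentrated at 1, the Galton-Watson process goes extinct almost surely, so q = 1.
(Algebraic check: The pgf is f(s) = 1/3 + 22/51·s + 4/17·s². The extinction probability q is the smallest fixed point of f in [0, 1]. Setting s = f(s):
  4/17·s² + (22/51 − 1)·s + 1/3 = 0
  4/17·s² − (1/3 + 4/17)·s + 1/3 = 0
which factors as (s − 1)·(4/17·s − 1/3) = 0, giving roots s = 1 and s = (1/3)/(4/17) = 17/12. Since 17/12 ≥ 1, the smallest root in [0, 1] is s = 1.)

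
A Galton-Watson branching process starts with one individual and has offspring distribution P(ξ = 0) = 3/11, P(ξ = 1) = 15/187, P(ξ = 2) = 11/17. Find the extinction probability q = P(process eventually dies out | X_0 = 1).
q = 51/121

The pgf is f(s) = 3/11 + 15/187·s + 11/17·s². The extinction probability q is the smallest fixed point of f in [0, 1]. Setting s = f(s):
  11/17·s² + (15/187 − 1)·s + 3/11 = 0
  11/17·s² − (3/11 + 11/17)·s + 3/11 = 0
which factors as (s − 1)·(11/17·s − 3/11) = 0, giving roots s = 1 and s = (3/11)/(11/17) = 51/121.
Mean offspring μ = 15/187 + 2·11/17 = 257/187 > 1 (supercritical), so q < 1. The extinction probability is the smaller root: q = (3/11)/(11/17) = 51/121.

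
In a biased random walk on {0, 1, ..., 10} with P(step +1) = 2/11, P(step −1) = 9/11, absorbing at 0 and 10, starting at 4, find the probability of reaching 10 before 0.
P(hit 10 before 0) = (1 − (9/2)^4) / (1 − (9/2)^10) = 5440/45282901

Let u_k denote P(reach 10 before 0 | start at k). Boundary: u_0 = 0, u_10 = 1. Recurrence: u_k = 2/11·u_{k+1} + 9/11·u_{k-1} for 1 ≤ k ≤ 9. Try u_k = A + B·r^k with r = q/p = (9/11)/(2/11) = 9/2. Substitution satisfies the recurrence; boundary conditions give:
  u_k = (1 − r^k) / (1 − r^N) = (1 − (9/2)^4) / (1 − (9/2)^10) = 5440/45282901.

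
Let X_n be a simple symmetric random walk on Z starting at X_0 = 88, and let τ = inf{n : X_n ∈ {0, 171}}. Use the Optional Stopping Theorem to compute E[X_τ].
E[X_τ] = 88

X_n is a martingale and τ is a bounded-mean stopping time (indeed τ is finite a.s. with bounded expectation since the walk is in a bounded region). By the OST, E[X_τ] = E[X_0] = 88. Equivalently: E[X_τ] = 171 · P(hit 171 first) + 0 · P(hit 0 first) = 171 · (88/171) = 88.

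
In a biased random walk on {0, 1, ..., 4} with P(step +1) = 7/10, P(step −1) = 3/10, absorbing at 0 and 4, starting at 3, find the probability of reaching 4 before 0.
P(hit 4 before 0) = (1 − (3/7)^3) / (1 − (3/7)^4) = 553/580

Let u_k denote P(reach 4 before 0 | start at k). Boundary: u_0 = 0, u_4 = 1. Recurrence: u_k = 7/10·u_{k+1} + 3/10·u_{k-1} for 1 ≤ k ≤ 3. Try u_k = A + B·r^k with r = q/p = (3/10)/(7/10) = 3/7. Substitution satisfies the recurrence; boundary conditions give:
  u_k = (1 − r^k) / (1 − r^N) = (1 − (3/7)^3) / (1 − (3/7)^4) = 553/580.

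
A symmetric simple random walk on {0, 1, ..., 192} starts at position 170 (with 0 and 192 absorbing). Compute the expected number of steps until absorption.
E[τ | X_0 = 170] = 3740

Let v_k = E[τ | X_0 = k]. Boundary: v_0 = v_192 = 0. Recurrence: v_k = 1 + (v_{k-1} + v_{k+1})/2 for 1 ≤ k ≤ 191. The particular solution to v_k − (v_{k-1} + v_{k+1})/2 = 1 is v_k = −k^2. Adding homogeneous solution A + B k and matching boundaries gives v_k = k (192 − k). Substituting k = 170: v_170 = 170 · 22 = 3740.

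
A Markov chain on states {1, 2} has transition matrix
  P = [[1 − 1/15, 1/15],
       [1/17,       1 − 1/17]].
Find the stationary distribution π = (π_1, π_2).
π_1 = 15/32, π_2 = 17/32

Solve πP = π with π_1 + π_2 = 1. From πP = π: π_1 · (1 − 1/15) + π_2 · 1/17 = π_1 ⇒ π_2 · 1/17 = π_1 · 1/15 ⇒ π_2/π_1 = (1/15)/(1/17) = 17/15. Together with π_1 + π_2 = 1:
  π_1 = (1/17)/(1/15 + 1/17) = (1/17)/(32/255) = 15/32,
  π_2 = (1/15)/(1/15 + 1/17) = (1/15)/(32/255) = 17/32.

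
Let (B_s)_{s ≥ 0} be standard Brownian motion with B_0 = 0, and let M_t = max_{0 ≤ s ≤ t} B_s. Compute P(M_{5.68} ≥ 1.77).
P(M_{5.68} ≥ 1.77) = 2·P(B_{5.68} ≥ 1.77) = 2(1 − Φ(1.77/√5.68)) ≈ 0.4577

By the reflection principle for Brownian motion, P(M_t ≥ a) = 2 · P(B_t ≥ a) for a ≥ 0. Since B_t ~ N(0, t), P(B_t ≥ 1.77) = 1 − Φ(1.77/√t) = 1 − Φ(1.77/√5.68) = 1 − Φ(0.7427). So
  P(M_{5.68} ≥ 1.77) = 2(1 − Φ(0.7427)) ≈ 0.4577.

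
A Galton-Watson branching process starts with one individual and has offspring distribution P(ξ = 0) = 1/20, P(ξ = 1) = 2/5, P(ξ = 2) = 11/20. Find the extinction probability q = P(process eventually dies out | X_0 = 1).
q = 1/11

The pgf is f(s) = 1/20 + 2/5·s + 11/20·s². The extinction probability q is the smallest fixed point of f in [0, 1]. Setting s = f(s):
  11/20·s² + (2/5 − 1)·s + 1/20 = 0
  11/20·s² − (1/20 + 11/20)·s + 1/20 = 0
which factors as (s − 1)·(11/20·s − 1/20) = 0, giving roots s = 1 and s = (1/20)/(11/20) = 1/11.
Mean offspring μ = 2/5 + 2·11/20 = 3/2 > 1 (supercritical), so q < 1. The extinction probability is the smaller root: q = (1/20)/(11/20) = 1/11.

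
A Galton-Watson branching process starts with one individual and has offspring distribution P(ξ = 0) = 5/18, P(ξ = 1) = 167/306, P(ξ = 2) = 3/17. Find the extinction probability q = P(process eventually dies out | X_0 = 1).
q = 1

Mean offspring μ = 0·5/18 + 1·167/306 + 2·3/17 = 275/306 ≤ 1. For μ ≤ 1 with offspring not concentrated at 1, the Galton-Watson process goes extinct almost surely, so q = 1.
(Algebraic check: The pgf is f(s) = 5/18 + 167/306·s + 3/17·s². The extinction probability q is the smallest fixed point of f in [0, 1]. Setting s = f(s):
  3/17·s² + (167/306 − 1)·s + 5/18 = 0
  3/17·s² − (5/18 + 3/17)·s + 5/18 = 0
which factors as (s − 1)·(3/17·s − 5/18) = 0, giving roots s = 1 and s = (5/18)/(3/17) = 85/54. Since 85/54 ≥ 1, the smallest root in [0, 1] is s = 1.)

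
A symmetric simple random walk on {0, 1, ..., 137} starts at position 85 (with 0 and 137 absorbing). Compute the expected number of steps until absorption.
E[τ | X_0 = 85] = 4420

Let v_k = E[τ | X_0 = k]. Boundary: v_0 = v_137 = 0. Recurrence: v_k = 1 + (v_{k-1} + v_{k+1})/2 for 1 ≤ k ≤ 136. The particular solution to v_k − (v_{k-1} + v_{k+1})/2 = 1 is v_k = −k^2. Adding homogeneous solution A + B k and matching boundaries gives v_k = k (137 − k). Substituting k = 85: v_85 = 85 · 52 = 4420.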